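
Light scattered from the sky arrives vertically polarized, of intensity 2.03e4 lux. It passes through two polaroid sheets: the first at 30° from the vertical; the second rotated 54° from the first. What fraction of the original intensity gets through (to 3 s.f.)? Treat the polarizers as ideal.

By Malus's law, I₁ = 2.03e4 lux · cos²(30°) = 1.523e+04 lux.
I₂ = I₁ · cos²(54°) = 1.523e+04 · 0.3455 = 5260 lux.
Transmitted fraction = 0.2591.

I/I₀ ≈ 0.259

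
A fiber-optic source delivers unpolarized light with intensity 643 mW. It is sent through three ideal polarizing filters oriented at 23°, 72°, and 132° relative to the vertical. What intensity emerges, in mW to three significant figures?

Unpolarized light through the first polarizer → I₁ = 643 mW/2 = 321.5 mW, polarized at 23°.
I₂ = I₁ · cos²(49°) = 321.5 · 0.4304 = 138.4 mW.
I₃ = I₂ · cos²(60°) = 138.4 · 0.25 = 34.59 mW.

I ≈ 34.6 mW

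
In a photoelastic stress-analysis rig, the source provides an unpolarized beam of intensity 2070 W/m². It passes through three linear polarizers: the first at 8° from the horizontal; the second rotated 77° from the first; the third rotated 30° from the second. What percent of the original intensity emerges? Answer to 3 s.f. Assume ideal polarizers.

Unpolarized light through the first polarizer → I₁ = 2070 W/m²/2 = 1035 W/m², polarized at 8°.
I₂ = I₁ · cos²(77°) = 1035 · 0.0506 = 52.37 W/m².
I₃ = I₂ · cos²(30°) = 52.37 · 0.75 = 39.28 W/m².
That is 1.898% of the incident intensity.

≈ 1.90%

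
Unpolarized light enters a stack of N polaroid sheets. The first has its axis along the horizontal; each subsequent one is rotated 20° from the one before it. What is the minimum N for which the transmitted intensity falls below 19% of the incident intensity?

N = 9

First polarizer halves the unpolarized light: factor 1/2.
Each further stage multiplies by cos²(20°) = 0.883.
After N polarizers: T = 0.5·0.883^(N−1). Require T < 0.19 ⇒ N−1 > ln(0.19/0.5)/ln(0.883) = 7.78, so N−1 ≥ 8 and N = 9.
Check: N=9 gives T = 0.1848 < 0.19; N=8 gives T = 0.2093.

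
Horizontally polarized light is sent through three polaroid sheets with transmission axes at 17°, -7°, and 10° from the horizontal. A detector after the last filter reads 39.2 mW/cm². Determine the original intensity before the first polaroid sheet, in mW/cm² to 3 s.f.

I₀ ≈ 56.2 mW/cm²

By Malus's law, I₁ = I₀ cos²(17° − 0°) = I₀ cos²(17°) = 0.9145 I₀.
I₂ = I₁ cos²(-7° − 17°) = 0.9145 I₀ · cos²(24°) = 0.7632 I₀.
I₃ = I₂ cos²(10° + 7°) = 0.7632 I₀ · cos²(17°) = 0.698 I₀.
So 39.2 mW/cm² = 0.698 I₀, giving I₀ = 39.2/0.698 = 56.16 mW/cm².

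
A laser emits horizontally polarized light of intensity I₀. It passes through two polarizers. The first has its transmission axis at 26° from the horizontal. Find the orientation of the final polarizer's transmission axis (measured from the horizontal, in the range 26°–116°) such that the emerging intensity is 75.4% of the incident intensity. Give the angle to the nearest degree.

I₁ = I₀ cos²(26° − 0°) = I₀ cos²(26°) = 0.8078 I₀.
Need I₂/I₀ = 0.754, so cos²(θ − 26°) = 0.754 / 0.8078 = 0.9334.
θ − 26° = arccos(√0.9334) = 15.0°, giving θ ≈ 26 + 15.0 = 41.0°.

θ ≈ 41°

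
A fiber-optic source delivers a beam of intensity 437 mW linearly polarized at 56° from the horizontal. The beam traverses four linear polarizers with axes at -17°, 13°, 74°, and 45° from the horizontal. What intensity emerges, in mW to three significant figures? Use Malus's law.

I ≈ 5.04 mW

By Malus's law, I₁ = 437 mW · cos²(73°) = 37.36 mW.
I₂ = I₁ · cos²(30°) = 37.36 · 0.75 = 28.02 mW.
I₃ = I₂ · cos²(61°) = 28.02 · 0.235 = 6.585 mW.
I₄ = I₃ · cos²(29°) = 6.585 · 0.765 = 5.037 mW.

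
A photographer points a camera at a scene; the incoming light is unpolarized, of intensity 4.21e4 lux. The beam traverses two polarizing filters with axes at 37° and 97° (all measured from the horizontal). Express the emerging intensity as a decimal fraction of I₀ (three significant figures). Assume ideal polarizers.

Unpolarized light through the first polarizer → I₁ = 4.21e4 lux/2 = 2.105e+04 lux, polarized at 37°.
I₂ = I₁ · cos²(60°) = 2.105e+04 · 0.25 = 5263 lux.
Transmitted fraction = 0.125.

I/I₀ ≈ 0.125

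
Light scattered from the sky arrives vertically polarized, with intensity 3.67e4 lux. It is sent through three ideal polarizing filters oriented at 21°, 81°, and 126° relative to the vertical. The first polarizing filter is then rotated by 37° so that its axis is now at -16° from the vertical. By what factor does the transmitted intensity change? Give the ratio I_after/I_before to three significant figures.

I_new/I_old ≈ 0.0630

Before rotation:
By Malus's law, I₁ = I₀ cos²(21° − 0°) = I₀ cos²(21°) = 0.8716 I₀.
I₂ = I₁ cos²(81° − 21°) = 0.8716 I₀ · cos²(60°) = 0.2179 I₀.
I₃ = I₂ cos²(126° − 81°) = 0.2179 I₀ · cos²(45°) = 0.1089 I₀.
After rotation:
I₁ = I₀ cos²(-16° − 0°) = I₀ cos²(16°) = 0.924 I₀.
Angle between axes 1 and 2: 83°. I₂ = 0.924 I₀ · cos²(83°) = 0.01372 I₀.
I₃ = I₂ cos²(126° − 81°) = 0.01372 I₀ · cos²(45°) = 0.006862 I₀.
Ratio = 0.006862 / 0.1089 = 0.06298.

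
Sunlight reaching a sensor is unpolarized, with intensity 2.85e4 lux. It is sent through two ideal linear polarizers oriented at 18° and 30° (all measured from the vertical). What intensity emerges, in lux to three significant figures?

I ≈ 1.36e4 lux

Unpolarized light through the first polarizer → I₁ = 2.85e4 lux/2 = 1.425e+04 lux, polarized at 18°.
I₂ = I₁ · cos²(12°) = 1.425e+04 · 0.9568 = 1.363e+04 lux.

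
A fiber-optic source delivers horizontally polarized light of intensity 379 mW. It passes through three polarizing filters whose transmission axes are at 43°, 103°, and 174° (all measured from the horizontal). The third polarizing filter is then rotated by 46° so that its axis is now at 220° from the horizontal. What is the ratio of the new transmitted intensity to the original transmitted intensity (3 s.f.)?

I_new/I_old ≈ 1.94

Before rotation:
I₁ = I₀ cos²(43° − 0°) = I₀ cos²(43°) = 0.5349 I₀.
I₂ = I₁ cos²(103° − 43°) = 0.5349 I₀ · cos²(60°) = 0.1337 I₀.
I₃ = I₂ cos²(174° − 103°) = 0.1337 I₀ · cos²(71°) = 0.01417 I₀.
After rotation:
I₁ = I₀ cos²(43° − 0°) = I₀ cos²(43°) = 0.5349 I₀.
I₂ = I₁ cos²(103° − 43°) = 0.5349 I₀ · cos²(60°) = 0.1337 I₀.
Angle between axes 2 and 3: 63°. I₃ = 0.1337 I₀ · cos²(63°) = 0.02756 I₀.
Ratio = 0.02756 / 0.01417 = 1.945.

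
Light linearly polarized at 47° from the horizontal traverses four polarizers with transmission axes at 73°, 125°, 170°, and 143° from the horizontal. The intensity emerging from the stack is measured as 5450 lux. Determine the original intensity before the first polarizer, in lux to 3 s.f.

By Malus's law, I₁ = I₀ cos²(73° − 47°) = I₀ cos²(26°) = 0.8078 I₀.
I₂ = I₁ cos²(125° − 73°) = 0.8078 I₀ · cos²(52°) = 0.3062 I₀.
I₃ = I₂ cos²(170° − 125°) = 0.3062 I₀ · cos²(45°) = 0.1531 I₀.
I₄ = I₃ cos²(143° − 170°) = 0.1531 I₀ · cos²(27°) = 0.1215 I₀.
So 5450 lux = 0.1215 I₀, giving I₀ = 5450/0.1215 = 4.484e+04 lux.

I₀ ≈ 4.48e4 lux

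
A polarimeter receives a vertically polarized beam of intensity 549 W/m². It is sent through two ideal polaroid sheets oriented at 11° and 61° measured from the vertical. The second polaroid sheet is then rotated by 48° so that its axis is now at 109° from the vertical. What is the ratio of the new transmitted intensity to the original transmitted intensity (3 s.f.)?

I_new/I_old ≈ 0.0469

Before rotation:
By Malus's law, I₁ = I₀ cos²(11° − 0°) = I₀ cos²(11°) = 0.9636 I₀.
I₂ = I₁ cos²(61° − 11°) = 0.9636 I₀ · cos²(50°) = 0.3981 I₀.
After rotation:
I₁ = I₀ cos²(11° − 0°) = I₀ cos²(11°) = 0.9636 I₀.
Angle between axes 1 and 2: 82°. I₂ = 0.9636 I₀ · cos²(82°) = 0.01866 I₀.
Ratio = 0.01866 / 0.3981 = 0.04688.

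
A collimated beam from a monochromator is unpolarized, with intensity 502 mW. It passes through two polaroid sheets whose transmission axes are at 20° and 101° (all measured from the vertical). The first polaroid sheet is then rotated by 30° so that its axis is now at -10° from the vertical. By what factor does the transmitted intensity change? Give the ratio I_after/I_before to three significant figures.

I_new/I_old ≈ 5.25

Before rotation:
Unpolarized light through the first polarizer → I₁ = ½ I₀, now polarized at 20°.
I₂ = I₁ cos²(101° − 20°) = 0.5 I₀ · cos²(81°) = 0.01224 I₀.
After rotation:
Unpolarized light through the first polarizer → I₁ = ½ I₀, now polarized at -10°.
Angle between axes 1 and 2: 69°. I₂ = 0.5 I₀ · cos²(69°) = 0.06421 I₀.
Ratio = 0.06421 / 0.01224 = 5.248.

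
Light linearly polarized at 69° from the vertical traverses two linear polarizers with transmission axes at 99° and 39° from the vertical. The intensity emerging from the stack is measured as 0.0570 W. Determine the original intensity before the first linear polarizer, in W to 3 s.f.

I₁ = I₀ cos²(99° − 69°) = I₀ cos²(30°) = 0.75 I₀.
I₂ = I₁ cos²(39° − 99°) = 0.75 I₀ · cos²(60°) = 0.1875 I₀.
So 0.0570 W = 0.1875 I₀, giving I₀ = 0.0570/0.1875 = 0.304 W.

I₀ ≈ 0.304 W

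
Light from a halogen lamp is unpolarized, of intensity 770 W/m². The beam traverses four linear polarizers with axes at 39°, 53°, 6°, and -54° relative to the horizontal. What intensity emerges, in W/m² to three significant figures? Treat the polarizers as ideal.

Unpolarized light through the first polarizer → I₁ = 770 W/m²/2 = 385 W/m², polarized at 39°.
I₂ = I₁ · cos²(14°) = 385 · 0.9415 = 362.5 W/m².
I₃ = I₂ · cos²(47°) = 362.5 · 0.4651 = 168.6 W/m².
I₄ = I₃ · cos²(60°) = 168.6 · 0.25 = 42.15 W/m².

I ≈ 42.1 W/m²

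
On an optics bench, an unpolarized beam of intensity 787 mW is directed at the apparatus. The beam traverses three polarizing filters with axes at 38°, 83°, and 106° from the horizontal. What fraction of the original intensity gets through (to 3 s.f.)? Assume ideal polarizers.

I/I₀ ≈ 0.212

Unpolarized light through the first polarizer → I₁ = 787 mW/2 = 393.5 mW, polarized at 38°.
I₂ = I₁ · cos²(45°) = 393.5 · 0.5 = 196.8 mW.
I₃ = I₂ · cos²(23°) = 196.8 · 0.8473 = 166.7 mW.
Transmitted fraction = 0.2118.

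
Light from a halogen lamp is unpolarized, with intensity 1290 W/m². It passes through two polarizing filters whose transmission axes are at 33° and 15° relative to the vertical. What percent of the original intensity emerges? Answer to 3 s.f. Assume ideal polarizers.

Unpolarized light through the first polarizer → I₁ = 1290 W/m²/2 = 645 W/m², polarized at 33°.
I₂ = I₁ · cos²(18°) = 645 · 0.9045 = 583.4 W/m².
That is 45.23% of the incident intensity.

≈ 45.2%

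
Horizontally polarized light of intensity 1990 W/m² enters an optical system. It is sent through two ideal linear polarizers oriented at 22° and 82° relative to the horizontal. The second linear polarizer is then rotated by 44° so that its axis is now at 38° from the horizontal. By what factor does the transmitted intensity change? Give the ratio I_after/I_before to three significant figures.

I_new/I_old ≈ 3.70

Before rotation:
I₁ = I₀ cos²(22° − 0°) = I₀ cos²(22°) = 0.8597 I₀.
I₂ = I₁ cos²(82° − 22°) = 0.8597 I₀ · cos²(60°) = 0.2149 I₀.
After rotation:
I₁ = I₀ cos²(22° − 0°) = I₀ cos²(22°) = 0.8597 I₀.
I₂ = I₁ cos²(38° − 22°) = 0.8597 I₀ · cos²(16°) = 0.7944 I₀.
Ratio = 0.7944 / 0.2149 = 3.696.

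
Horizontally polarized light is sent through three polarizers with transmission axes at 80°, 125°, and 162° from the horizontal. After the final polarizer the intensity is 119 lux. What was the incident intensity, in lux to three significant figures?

By Malus's law, I₁ = I₀ cos²(80° − 0°) = I₀ cos²(80°) = 0.03015 I₀.
I₂ = I₁ cos²(125° − 80°) = 0.03015 I₀ · cos²(45°) = 0.01508 I₀.
I₃ = I₂ cos²(162° − 125°) = 0.01508 I₀ · cos²(37°) = 0.009616 I₀.
So 119 lux = 0.009616 I₀, giving I₀ = 119/0.009616 = 1.237e+04 lux.

I₀ ≈ 1.24e4 lux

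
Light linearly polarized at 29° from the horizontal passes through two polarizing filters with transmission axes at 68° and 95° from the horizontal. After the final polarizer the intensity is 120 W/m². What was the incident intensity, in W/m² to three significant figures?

I₁ = I₀ cos²(68° − 29°) = I₀ cos²(39°) = 0.604 I₀.
I₂ = I₁ cos²(95° − 68°) = 0.604 I₀ · cos²(27°) = 0.4795 I₀.
So 120 W/m² = 0.4795 I₀, giving I₀ = 120/0.4795 = 250.3 W/m².

I₀ ≈ 250 W/m²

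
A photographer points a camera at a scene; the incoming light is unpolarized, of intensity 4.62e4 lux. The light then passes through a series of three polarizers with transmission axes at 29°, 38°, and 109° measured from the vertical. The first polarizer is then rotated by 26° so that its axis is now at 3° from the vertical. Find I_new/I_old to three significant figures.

I_new/I_old ≈ 0.688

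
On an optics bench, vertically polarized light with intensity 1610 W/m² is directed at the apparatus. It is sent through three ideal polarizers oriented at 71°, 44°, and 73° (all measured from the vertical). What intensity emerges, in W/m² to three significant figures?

I₁ = 1610 W/m² · cos²(71°) = 170.7 W/m².
I₂ = I₁ · cos²(27°) = 170.7 · 0.7939 = 135.5 W/m².
I₃ = I₂ · cos²(29°) = 135.5 · 0.765 = 103.6 W/m².

I ≈ 104 W/m²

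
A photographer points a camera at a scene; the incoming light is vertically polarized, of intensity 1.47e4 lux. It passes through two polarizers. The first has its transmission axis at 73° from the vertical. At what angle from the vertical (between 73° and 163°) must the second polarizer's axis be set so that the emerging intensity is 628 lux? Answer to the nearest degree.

θ ≈ 118°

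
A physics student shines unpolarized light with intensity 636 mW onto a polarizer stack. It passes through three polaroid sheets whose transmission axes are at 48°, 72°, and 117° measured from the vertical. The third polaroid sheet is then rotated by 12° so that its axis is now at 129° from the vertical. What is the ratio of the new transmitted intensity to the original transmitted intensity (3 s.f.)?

Before rotation:
Unpolarized light through the first polarizer → I₁ = ½ I₀, now polarized at 48°.
I₂ = I₁ cos²(72° − 48°) = 0.5 I₀ · cos²(24°) = 0.4173 I₀.
I₃ = I₂ cos²(117° − 72°) = 0.4173 I₀ · cos²(45°) = 0.2086 I₀.
After rotation:
Unpolarized light through the first polarizer → I₁ = ½ I₀, now polarized at 48°.
I₂ = I₁ cos²(72° − 48°) = 0.5 I₀ · cos²(24°) = 0.4173 I₀.
I₃ = I₂ cos²(129° − 72°) = 0.4173 I₀ · cos²(57°) = 0.1238 I₀.
Ratio = 0.1238 / 0.2086 = 0.5933.

I_new/I_old ≈ 0.593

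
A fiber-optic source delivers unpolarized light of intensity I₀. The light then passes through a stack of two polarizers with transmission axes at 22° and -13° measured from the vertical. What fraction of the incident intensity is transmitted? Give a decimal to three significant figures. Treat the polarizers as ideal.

≈ 0.336 I₀

Unpolarized light through the first polarizer → I₁ = ½ I₀, now polarized at 22°.
I₂ = I₁ cos²(-13° − 22°) = 0.5 I₀ · cos²(35°) = 0.3355 I₀.
Transmitted fraction = 0.3355.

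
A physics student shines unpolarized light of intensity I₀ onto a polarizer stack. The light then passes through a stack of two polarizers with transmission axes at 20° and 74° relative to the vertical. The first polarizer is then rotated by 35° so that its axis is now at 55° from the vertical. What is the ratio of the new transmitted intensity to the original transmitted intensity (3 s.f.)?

Before rotation:
Unpolarized light through the first polarizer → I₁ = ½ I₀, now polarized at 20°.
I₂ = I₁ cos²(74° − 20°) = 0.5 I₀ · cos²(54°) = 0.1727 I₀.
After rotation:
Unpolarized light through the first polarizer → I₁ = ½ I₀, now polarized at 55°.
I₂ = I₁ cos²(74° − 55°) = 0.5 I₀ · cos²(19°) = 0.447 I₀.
Ratio = 0.447 / 0.1727 = 2.588.

I_new/I_old ≈ 2.59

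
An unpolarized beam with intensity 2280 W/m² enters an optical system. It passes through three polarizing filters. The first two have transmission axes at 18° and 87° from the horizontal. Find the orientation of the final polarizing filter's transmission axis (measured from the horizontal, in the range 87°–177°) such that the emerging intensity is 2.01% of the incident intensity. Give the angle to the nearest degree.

Unpolarized light through the first polarizer → I₁ = ½ I₀, now polarized at 18°.
I₂ = I₁ cos²(87° − 18°) = 0.5 I₀ · cos²(69°) = 0.06421 I₀.
Need I₃/I₀ = 0.0201, so cos²(θ − 87°) = 0.0201 / 0.06421 = 0.313.
θ − 87° = arccos(√0.313) = 56.0°, giving θ ≈ 87 + 56.0 = 143.0°.

θ ≈ 143°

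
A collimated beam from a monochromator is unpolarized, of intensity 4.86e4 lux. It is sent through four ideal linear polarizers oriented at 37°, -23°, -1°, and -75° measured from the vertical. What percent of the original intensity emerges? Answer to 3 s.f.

Unpolarized light through the first polarizer → I₁ = 4.86e4 lux/2 = 2.43e+04 lux, polarized at 37°.
I₂ = I₁ · cos²(60°) = 2.43e+04 · 0.25 = 6075 lux.
I₃ = I₂ · cos²(22°) = 6075 · 0.8597 = 5222 lux.
I₄ = I₃ · cos²(74°) = 5222 · 0.07598 = 396.8 lux.
That is 0.8164% of the incident intensity.

≈ 0.816%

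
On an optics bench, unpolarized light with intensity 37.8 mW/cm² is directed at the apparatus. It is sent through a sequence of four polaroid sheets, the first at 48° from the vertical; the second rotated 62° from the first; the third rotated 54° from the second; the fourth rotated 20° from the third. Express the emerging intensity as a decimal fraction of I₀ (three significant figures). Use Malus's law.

Unpolarized light through the first polarizer → I₁ = 37.8 mW/cm²/2 = 18.9 mW/cm², polarized at 48°.
I₂ = I₁ · cos²(62°) = 18.9 · 0.2204 = 4.166 mW/cm².
I₃ = I₂ · cos²(54°) = 4.166 · 0.3455 = 1.439 mW/cm².
I₄ = I₃ · cos²(20°) = 1.439 · 0.883 = 1.271 mW/cm².
Transmitted fraction = 0.03362.

I/I₀ ≈ 0.0336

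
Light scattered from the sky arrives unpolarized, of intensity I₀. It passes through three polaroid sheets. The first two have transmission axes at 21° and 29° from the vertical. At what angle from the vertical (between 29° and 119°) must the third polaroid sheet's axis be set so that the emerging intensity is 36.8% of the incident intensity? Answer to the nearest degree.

Unpolarized light through the first polarizer → I₁ = ½ I₀, now polarized at 21°.
I₂ = I₁ cos²(29° − 21°) = 0.5 I₀ · cos²(8°) = 0.4903 I₀.
Need I₃/I₀ = 0.368, so cos²(θ − 29°) = 0.368 / 0.4903 = 0.7505.
θ − 29° = arccos(√0.7505) = 30.0°, giving θ ≈ 29 + 30.0 = 59.0°.

θ ≈ 59°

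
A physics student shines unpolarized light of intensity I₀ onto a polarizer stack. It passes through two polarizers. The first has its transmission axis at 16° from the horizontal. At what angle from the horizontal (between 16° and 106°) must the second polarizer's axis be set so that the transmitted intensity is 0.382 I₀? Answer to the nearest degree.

Unpolarized light through the first polarizer → I₁ = ½ I₀, now polarized at 16°.
Need I₂/I₀ = 0.382, so cos²(θ − 16°) = 0.382 / 0.5 = 0.764.
θ − 16° = arccos(√0.764) = 29.1°, giving θ ≈ 16 + 29.1 = 45.1°.

θ ≈ 45°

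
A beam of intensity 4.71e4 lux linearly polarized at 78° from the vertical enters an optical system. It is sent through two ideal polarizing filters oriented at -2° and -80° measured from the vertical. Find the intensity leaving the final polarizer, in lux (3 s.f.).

I ≈ 61.4 lux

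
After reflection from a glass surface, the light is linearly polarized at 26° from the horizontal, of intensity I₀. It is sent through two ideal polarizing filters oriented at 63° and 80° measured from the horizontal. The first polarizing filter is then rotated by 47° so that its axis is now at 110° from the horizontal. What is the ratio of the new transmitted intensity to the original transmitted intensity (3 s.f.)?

I_new/I_old ≈ 0.0140

Before rotation:
By Malus's law, I₁ = I₀ cos²(63° − 26°) = I₀ cos²(37°) = 0.6378 I₀.
I₂ = I₁ cos²(80° − 63°) = 0.6378 I₀ · cos²(17°) = 0.5833 I₀.
After rotation:
I₁ = I₀ cos²(110° − 26°) = I₀ cos²(84°) = 0.01093 I₀.
I₂ = I₁ cos²(80° − 110°) = 0.01093 I₀ · cos²(30°) = 0.008195 I₀.
Ratio = 0.008195 / 0.5833 = 0.01405.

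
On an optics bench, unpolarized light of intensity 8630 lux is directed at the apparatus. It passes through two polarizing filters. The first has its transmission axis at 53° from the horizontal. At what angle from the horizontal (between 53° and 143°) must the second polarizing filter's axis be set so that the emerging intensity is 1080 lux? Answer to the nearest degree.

Unpolarized light through the first polarizer → I₁ = ½ I₀, now polarized at 53°.
Target fraction: 1080 / 8630 lux = 0.1251 of I₀.
Need I₂/I₀ = 0.1251, so cos²(θ − 53°) = 0.1251 / 0.5 = 0.2503.
θ − 53° = arccos(√0.2503) = 60.0°, giving θ ≈ 53 + 60.0 = 113.0°.

θ ≈ 113°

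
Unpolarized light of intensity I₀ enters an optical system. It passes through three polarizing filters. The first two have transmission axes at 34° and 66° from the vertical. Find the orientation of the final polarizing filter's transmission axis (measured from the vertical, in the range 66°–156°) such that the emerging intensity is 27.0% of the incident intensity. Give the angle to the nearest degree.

θ ≈ 96°

Unpolarized light through the first polarizer → I₁ = ½ I₀, now polarized at 34°.
I₂ = I₁ cos²(66° − 34°) = 0.5 I₀ · cos²(32°) = 0.3596 I₀.
Need I₃/I₀ = 0.27, so cos²(θ − 66°) = 0.27 / 0.3596 = 0.7508.
θ − 66° = arccos(√0.7508) = 29.9°, giving θ ≈ 66 + 29.9 = 95.9°.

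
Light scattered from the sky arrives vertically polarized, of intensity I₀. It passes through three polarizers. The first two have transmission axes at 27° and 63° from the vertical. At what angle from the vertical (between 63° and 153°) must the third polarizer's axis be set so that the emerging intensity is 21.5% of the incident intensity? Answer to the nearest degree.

By Malus's law, I₁ = I₀ cos²(27° − 0°) = I₀ cos²(27°) = 0.7939 I₀.
I₂ = I₁ cos²(63° − 27°) = 0.7939 I₀ · cos²(36°) = 0.5196 I₀.
Need I₃/I₀ = 0.215, so cos²(θ − 63°) = 0.215 / 0.5196 = 0.4138.
θ − 63° = arccos(√0.4138) = 50.0°, giving θ ≈ 63 + 50.0 = 113.0°.

θ ≈ 113°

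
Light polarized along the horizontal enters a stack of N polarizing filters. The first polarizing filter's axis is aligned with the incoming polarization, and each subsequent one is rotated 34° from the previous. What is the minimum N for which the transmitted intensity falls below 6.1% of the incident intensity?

First polarizer is aligned with the polarization: full transmission.
Each further stage multiplies by cos²(34°) = 0.6873.
After N polarizers: T = 0.6873^(N−1). Require T < 0.061 ⇒ N−1 > ln(0.061)/ln(0.6873) = 7.46, so N−1 ≥ 8 and N = 9.
Check: N=9 gives T = 0.0498 < 0.061; N=8 gives T = 0.07245.

N = 9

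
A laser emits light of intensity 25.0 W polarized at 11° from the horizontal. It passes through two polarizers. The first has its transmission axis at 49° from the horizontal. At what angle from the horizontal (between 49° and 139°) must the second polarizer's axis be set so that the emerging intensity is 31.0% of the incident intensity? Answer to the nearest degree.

I₁ = I₀ cos²(49° − 11°) = I₀ cos²(38°) = 0.621 I₀.
Need I₂/I₀ = 0.31, so cos²(θ − 49°) = 0.31 / 0.621 = 0.4992.
θ − 49° = arccos(√0.4992) = 45.0°, giving θ ≈ 49 + 45.0 = 94.0°.

θ ≈ 94°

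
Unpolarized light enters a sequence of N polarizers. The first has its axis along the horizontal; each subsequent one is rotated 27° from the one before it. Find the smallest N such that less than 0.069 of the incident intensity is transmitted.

First polarizer halves the unpolarized light: factor 1/2.
Each further stage multiplies by cos²(27°) = 0.7939.
After N polarizers: T = 0.5·0.7939^(N−1). Require T < 0.069 ⇒ N−1 > ln(0.069/0.5)/ln(0.7939) = 8.58, so N−1 ≥ 9 and N = 10.
Check: N=10 gives T = 0.06264 < 0.069; N=9 gives T = 0.0789.

N = 10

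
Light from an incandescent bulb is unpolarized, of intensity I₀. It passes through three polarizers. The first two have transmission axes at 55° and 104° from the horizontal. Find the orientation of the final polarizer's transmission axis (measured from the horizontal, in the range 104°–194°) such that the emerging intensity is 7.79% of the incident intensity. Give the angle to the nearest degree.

θ ≈ 157°

Unpolarized light through the first polarizer → I₁ = ½ I₀, now polarized at 55°.
I₂ = I₁ cos²(104° − 55°) = 0.5 I₀ · cos²(49°) = 0.2152 I₀.
Need I₃/I₀ = 0.0779, so cos²(θ − 104°) = 0.0779 / 0.2152 = 0.362.
θ − 104° = arccos(√0.362) = 53.0°, giving θ ≈ 104 + 53.0 = 157.0°.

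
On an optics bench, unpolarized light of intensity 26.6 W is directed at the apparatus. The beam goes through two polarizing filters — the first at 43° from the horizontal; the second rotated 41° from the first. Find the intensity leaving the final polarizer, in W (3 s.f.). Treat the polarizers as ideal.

Unpolarized light through the first polarizer → I₁ = 26.6 W/2 = 13.3 W, polarized at 43°.
I₂ = I₁ · cos²(41°) = 13.3 · 0.5696 = 7.576 W.

I ≈ 7.58 W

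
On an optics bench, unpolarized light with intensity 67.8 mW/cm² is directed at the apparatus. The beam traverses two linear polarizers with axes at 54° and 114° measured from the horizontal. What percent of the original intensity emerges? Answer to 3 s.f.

≈ 12.5%

Unpolarized light through the first polarizer → I₁ = 67.8 mW/cm²/2 = 33.9 mW/cm², polarized at 54°.
I₂ = I₁ · cos²(60°) = 33.9 · 0.25 = 8.475 mW/cm².
That is 12.5% of the incident intensity.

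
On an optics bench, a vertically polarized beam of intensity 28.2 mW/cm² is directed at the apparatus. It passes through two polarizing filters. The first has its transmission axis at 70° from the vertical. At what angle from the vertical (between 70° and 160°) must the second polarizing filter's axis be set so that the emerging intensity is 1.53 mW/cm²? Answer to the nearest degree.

By Malus's law, I₁ = I₀ cos²(70° − 0°) = I₀ cos²(70°) = 0.117 I₀.
Target fraction: 1.53 / 28.2 mW/cm² = 0.05426 of I₀.
Need I₂/I₀ = 0.05426, so cos²(θ − 70°) = 0.05426 / 0.117 = 0.4638.
θ − 70° = arccos(√0.4638) = 47.1°, giving θ ≈ 70 + 47.1 = 117.1°.

θ ≈ 117°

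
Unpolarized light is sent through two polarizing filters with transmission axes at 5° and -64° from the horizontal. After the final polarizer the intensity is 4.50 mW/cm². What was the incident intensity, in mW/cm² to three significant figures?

I₀ ≈ 70.1 mW/cm²

Unpolarized light through the first polarizer → I₁ = ½ I₀, now polarized at 5°.
I₂ = I₁ cos²(-64° − 5°) = 0.5 I₀ · cos²(69°) = 0.06421 I₀.
So 4.50 mW/cm² = 0.06421 I₀, giving I₀ = 4.50/0.06421 = 70.08 mW/cm².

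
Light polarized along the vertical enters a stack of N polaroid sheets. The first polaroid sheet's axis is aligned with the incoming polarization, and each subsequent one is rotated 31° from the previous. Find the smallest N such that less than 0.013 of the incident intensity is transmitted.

First polarizer is aligned with the polarization: full transmission.
Each further stage multiplies by cos²(31°) = 0.7347.
After N polarizers: T = 0.7347^(N−1). Require T < 0.013 ⇒ N−1 > ln(0.013)/ln(0.7347) = 14.09, so N−1 ≥ 15 and N = 16.
Check: N=16 gives T = 0.009817 < 0.013; N=15 gives T = 0.01336.

N = 16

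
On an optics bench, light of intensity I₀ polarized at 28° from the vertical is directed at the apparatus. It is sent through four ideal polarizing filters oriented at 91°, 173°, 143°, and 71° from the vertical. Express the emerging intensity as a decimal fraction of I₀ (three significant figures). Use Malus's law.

≈ 0.000286 I₀

By Malus's law, I₁ = I₀ cos²(91° − 28°) = I₀ cos²(63°) = 0.2061 I₀.
I₂ = I₁ cos²(173° − 91°) = 0.2061 I₀ · cos²(82°) = 0.003992 I₀.
I₃ = I₂ cos²(143° − 173°) = 0.003992 I₀ · cos²(30°) = 0.002994 I₀.
I₄ = I₃ cos²(71° − 143°) = 0.002994 I₀ · cos²(72°) = 0.0002859 I₀.
Transmitted fraction = 0.0002859.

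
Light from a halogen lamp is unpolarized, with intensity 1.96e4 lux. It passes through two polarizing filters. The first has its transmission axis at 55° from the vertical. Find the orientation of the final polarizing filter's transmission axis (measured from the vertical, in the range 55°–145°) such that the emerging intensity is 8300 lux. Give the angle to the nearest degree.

θ ≈ 78°

Unpolarized light through the first polarizer → I₁ = ½ I₀, now polarized at 55°.
Target fraction: 8300 / 1.96e4 lux = 0.4235 of I₀.
Need I₂/I₀ = 0.4235, so cos²(θ − 55°) = 0.4235 / 0.5 = 0.8469.
θ − 55° = arccos(√0.8469) = 23.0°, giving θ ≈ 55 + 23.0 = 78.0°.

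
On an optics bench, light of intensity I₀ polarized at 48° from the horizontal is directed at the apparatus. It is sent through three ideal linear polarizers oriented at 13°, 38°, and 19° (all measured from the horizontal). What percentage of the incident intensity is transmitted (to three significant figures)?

I₁ = I₀ cos²(13° − 48°) = I₀ cos²(35°) = 0.671 I₀.
I₂ = I₁ cos²(38° − 13°) = 0.671 I₀ · cos²(25°) = 0.5512 I₀.
I₃ = I₂ cos²(19° − 38°) = 0.5512 I₀ · cos²(19°) = 0.4927 I₀.
That is 49.27% of the incident intensity.

≈ 49.3%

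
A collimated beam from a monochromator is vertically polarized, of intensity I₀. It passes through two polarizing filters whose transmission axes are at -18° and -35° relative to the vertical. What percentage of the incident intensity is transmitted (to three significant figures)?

≈ 82.7%

By Malus's law, I₁ = I₀ cos²(-18° − 0°) = I₀ cos²(18°) = 0.9045 I₀.
I₂ = I₁ cos²(-35° + 18°) = 0.9045 I₀ · cos²(17°) = 0.8272 I₀.
That is 82.72% of the incident intensity.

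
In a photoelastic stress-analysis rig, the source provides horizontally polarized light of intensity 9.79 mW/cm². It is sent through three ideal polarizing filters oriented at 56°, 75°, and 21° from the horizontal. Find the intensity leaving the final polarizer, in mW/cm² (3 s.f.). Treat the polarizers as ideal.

By Malus's law, I₁ = 9.79 mW/cm² · cos²(56°) = 3.061 mW/cm².
I₂ = I₁ · cos²(19°) = 3.061 · 0.894 = 2.737 mW/cm².
I₃ = I₂ · cos²(54°) = 2.737 · 0.3455 = 0.9455 mW/cm².

I ≈ 0.946 mW/cm²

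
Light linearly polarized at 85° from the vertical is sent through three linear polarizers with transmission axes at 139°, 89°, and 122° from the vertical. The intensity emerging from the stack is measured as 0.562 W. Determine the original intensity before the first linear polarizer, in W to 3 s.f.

I₀ ≈ 5.60 W

By Malus's law, I₁ = I₀ cos²(139° − 85°) = I₀ cos²(54°) = 0.3455 I₀.
I₂ = I₁ cos²(89° − 139°) = 0.3455 I₀ · cos²(50°) = 0.1427 I₀.
I₃ = I₂ cos²(122° − 89°) = 0.1427 I₀ · cos²(33°) = 0.1004 I₀.
So 0.562 W = 0.1004 I₀, giving I₀ = 0.562/0.1004 = 5.597 W.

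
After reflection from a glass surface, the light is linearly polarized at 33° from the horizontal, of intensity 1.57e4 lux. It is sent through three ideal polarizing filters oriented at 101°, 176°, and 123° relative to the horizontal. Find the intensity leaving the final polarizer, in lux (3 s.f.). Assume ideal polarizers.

I ≈ 53.5 lux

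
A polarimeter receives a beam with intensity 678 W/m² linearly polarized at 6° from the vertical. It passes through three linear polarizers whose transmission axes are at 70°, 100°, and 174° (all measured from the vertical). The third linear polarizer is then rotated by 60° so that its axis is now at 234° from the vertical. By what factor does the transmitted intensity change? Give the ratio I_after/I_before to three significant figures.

Before rotation:
By Malus's law, I₁ = I₀ cos²(70° − 6°) = I₀ cos²(64°) = 0.1922 I₀.
I₂ = I₁ cos²(100° − 70°) = 0.1922 I₀ · cos²(30°) = 0.1441 I₀.
I₃ = I₂ cos²(174° − 100°) = 0.1441 I₀ · cos²(74°) = 0.01095 I₀.
After rotation:
I₁ = I₀ cos²(70° − 6°) = I₀ cos²(64°) = 0.1922 I₀.
I₂ = I₁ cos²(100° − 70°) = 0.1922 I₀ · cos²(30°) = 0.1441 I₀.
Angle between axes 2 and 3: 46°. I₃ = 0.1441 I₀ · cos²(46°) = 0.06955 I₀.
Ratio = 0.06955 / 0.01095 = 6.351.

I_new/I_old ≈ 6.35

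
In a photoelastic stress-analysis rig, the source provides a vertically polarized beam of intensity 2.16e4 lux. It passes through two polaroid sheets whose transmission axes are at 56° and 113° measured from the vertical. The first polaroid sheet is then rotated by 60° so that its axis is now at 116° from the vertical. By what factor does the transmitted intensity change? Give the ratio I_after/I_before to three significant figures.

I_new/I_old ≈ 2.07

Before rotation:
By Malus's law, I₁ = I₀ cos²(56° − 0°) = I₀ cos²(56°) = 0.3127 I₀.
I₂ = I₁ cos²(113° − 56°) = 0.3127 I₀ · cos²(57°) = 0.09276 I₀.
After rotation:
I₁ = I₀ cos²(116° − 0°) = I₀ cos²(64°) = 0.1922 I₀.
I₂ = I₁ cos²(113° − 116°) = 0.1922 I₀ · cos²(3°) = 0.1916 I₀.
Ratio = 0.1916 / 0.09276 = 2.066.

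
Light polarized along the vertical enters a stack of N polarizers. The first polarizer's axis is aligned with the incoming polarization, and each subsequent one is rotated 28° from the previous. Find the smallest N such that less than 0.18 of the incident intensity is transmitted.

N = 8

First polarizer is aligned with the polarization: full transmission.
Each further stage multiplies by cos²(28°) = 0.7796.
After N polarizers: T = 0.7796^(N−1). Require T < 0.18 ⇒ N−1 > ln(0.18)/ln(0.7796) = 6.89, so N−1 ≥ 7 and N = 8.
Check: N=8 gives T = 0.175 < 0.18; N=7 gives T = 0.2245.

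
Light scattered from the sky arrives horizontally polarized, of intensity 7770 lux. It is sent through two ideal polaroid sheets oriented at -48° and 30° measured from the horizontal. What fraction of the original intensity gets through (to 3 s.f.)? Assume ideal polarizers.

I/I₀ ≈ 0.0194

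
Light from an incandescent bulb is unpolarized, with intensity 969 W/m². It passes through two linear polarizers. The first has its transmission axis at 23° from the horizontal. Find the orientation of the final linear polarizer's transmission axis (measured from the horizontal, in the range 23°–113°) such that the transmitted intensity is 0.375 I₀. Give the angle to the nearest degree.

θ ≈ 53°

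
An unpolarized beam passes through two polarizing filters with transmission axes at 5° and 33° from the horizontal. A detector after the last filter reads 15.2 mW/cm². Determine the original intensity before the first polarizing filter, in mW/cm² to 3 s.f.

I₀ ≈ 39.0 mW/cm²

Unpolarized light through the first polarizer → I₁ = ½ I₀, now polarized at 5°.
I₂ = I₁ cos²(33° − 5°) = 0.5 I₀ · cos²(28°) = 0.3898 I₀.
So 15.2 mW/cm² = 0.3898 I₀, giving I₀ = 15.2/0.3898 = 38.99 mW/cm².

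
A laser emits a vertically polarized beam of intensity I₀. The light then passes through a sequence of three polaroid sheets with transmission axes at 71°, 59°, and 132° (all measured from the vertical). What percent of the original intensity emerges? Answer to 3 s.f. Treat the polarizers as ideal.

By Malus's law, I₁ = I₀ cos²(71° − 0°) = I₀ cos²(71°) = 0.106 I₀.
I₂ = I₁ cos²(59° − 71°) = 0.106 I₀ · cos²(12°) = 0.1014 I₀.
I₃ = I₂ cos²(132° − 59°) = 0.1014 I₀ · cos²(73°) = 0.008669 I₀.
That is 0.8669% of the incident intensity.

≈ 0.867%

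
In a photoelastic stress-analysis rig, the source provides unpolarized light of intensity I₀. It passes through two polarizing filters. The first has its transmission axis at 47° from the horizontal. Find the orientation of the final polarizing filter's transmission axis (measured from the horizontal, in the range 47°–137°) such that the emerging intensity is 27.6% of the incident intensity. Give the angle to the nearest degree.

Unpolarized light through the first polarizer → I₁ = ½ I₀, now polarized at 47°.
Need I₂/I₀ = 0.276, so cos²(θ − 47°) = 0.276 / 0.5 = 0.552.
θ − 47° = arccos(√0.552) = 42.0°, giving θ ≈ 47 + 42.0 = 89.0°.

θ ≈ 89°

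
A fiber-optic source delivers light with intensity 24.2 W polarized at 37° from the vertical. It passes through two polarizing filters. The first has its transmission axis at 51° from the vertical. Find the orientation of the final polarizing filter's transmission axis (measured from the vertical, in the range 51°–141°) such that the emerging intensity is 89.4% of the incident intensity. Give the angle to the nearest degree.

θ ≈ 64°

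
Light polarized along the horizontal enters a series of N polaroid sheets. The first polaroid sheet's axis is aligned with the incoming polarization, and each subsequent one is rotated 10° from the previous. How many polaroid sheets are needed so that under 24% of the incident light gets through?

First polarizer is aligned with the polarization: full transmission.
Each further stage multiplies by cos²(10°) = 0.9698.
After N polarizers: T = 0.9698^(N−1). Require T < 0.24 ⇒ N−1 > ln(0.24)/ln(0.9698) = 46.61, so N−1 ≥ 47 and N = 48.
Check: N=48 gives T = 0.2372 < 0.24; N=47 gives T = 0.2445.

N = 48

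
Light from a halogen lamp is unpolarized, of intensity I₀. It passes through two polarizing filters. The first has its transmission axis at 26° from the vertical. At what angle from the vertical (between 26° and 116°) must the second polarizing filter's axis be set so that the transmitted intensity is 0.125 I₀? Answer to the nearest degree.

Unpolarized light through the first polarizer → I₁ = ½ I₀, now polarized at 26°.
Need I₂/I₀ = 0.125, so cos²(θ − 26°) = 0.125 / 0.5 = 0.25.
θ − 26° = arccos(√0.25) = 60.0°, giving θ ≈ 26 + 60.0 = 86.0°.

θ ≈ 86°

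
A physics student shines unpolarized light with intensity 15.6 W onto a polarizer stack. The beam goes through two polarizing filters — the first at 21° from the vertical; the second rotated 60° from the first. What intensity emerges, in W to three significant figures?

Unpolarized light through the first polarizer → I₁ = 15.6 W/2 = 7.8 W, polarized at 21°.
I₂ = I₁ · cos²(60°) = 7.8 · 0.25 = 1.95 W.

I ≈ 1.95 W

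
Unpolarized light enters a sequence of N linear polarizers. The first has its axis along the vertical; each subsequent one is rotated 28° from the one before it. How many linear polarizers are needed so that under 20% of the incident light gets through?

N = 5

First polarizer halves the unpolarized light: factor 1/2.
Each further stage multiplies by cos²(28°) = 0.7796.
After N polarizers: T = 0.5·0.7796^(N−1). Require T < 0.20 ⇒ N−1 > ln(0.20/0.5)/ln(0.7796) = 3.68, so N−1 ≥ 4 and N = 5.
Check: N=5 gives T = 0.1847 < 0.20; N=4 gives T = 0.2369.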